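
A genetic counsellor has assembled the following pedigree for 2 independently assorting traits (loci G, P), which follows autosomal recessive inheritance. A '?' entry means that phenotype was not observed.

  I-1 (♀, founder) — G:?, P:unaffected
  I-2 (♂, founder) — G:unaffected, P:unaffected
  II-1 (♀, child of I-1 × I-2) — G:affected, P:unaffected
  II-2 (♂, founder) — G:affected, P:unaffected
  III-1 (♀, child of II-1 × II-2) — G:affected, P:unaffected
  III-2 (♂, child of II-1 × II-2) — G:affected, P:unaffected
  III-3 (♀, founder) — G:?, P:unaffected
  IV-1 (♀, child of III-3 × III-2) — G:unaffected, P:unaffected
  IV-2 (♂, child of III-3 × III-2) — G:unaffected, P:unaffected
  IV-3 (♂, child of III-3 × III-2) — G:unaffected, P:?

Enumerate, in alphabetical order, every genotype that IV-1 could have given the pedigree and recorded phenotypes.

IV-1 ∈ {Gg PP, Gg Pp}

G/I-1 ? ·: Gg|gg
G/I-2 un ·: Gg
G/II-1 aff I-1×I-2: gg
G/II-2 aff ·: gg
G/III-1 aff II-1×II-2: gg
G/III-2 aff II-1×II-2: gg
G/III-3 ? ·: GG|Gg
G/IV-1 un III-3×III-2: Gg
G/IV-2 un III-3×III-2: Gg
G/IV-3 un III-3×III-2: Gg
⇒ G over [I-1,I-2,II-1,II-2,III-1,III-2,III-3,IV-1,IV-2,IV-3]: 4 consistent
P/I-1 un ·: PP|Pp
P/I-2 un ·: PP|Pp
P/II-1 un I-1×I-2: PP|Pp
P/II-2 un ·: PP|Pp
P/III-1 un II-1×II-2: PP|Pp
P/III-2 un II-1×II-2: PP|Pp
P/III-3 un ·: PP|Pp
P/IV-1 un III-3×III-2: PP|Pp
P/IV-2 un III-3×III-2: PP|Pp
P/IV-3 ? III-3×III-2: PP|Pp|pp
⇒ P over [I-1,I-2,II-1,II-2,III-1,III-2,III-3,IV-1,IV-2,IV-3]: 616 consistent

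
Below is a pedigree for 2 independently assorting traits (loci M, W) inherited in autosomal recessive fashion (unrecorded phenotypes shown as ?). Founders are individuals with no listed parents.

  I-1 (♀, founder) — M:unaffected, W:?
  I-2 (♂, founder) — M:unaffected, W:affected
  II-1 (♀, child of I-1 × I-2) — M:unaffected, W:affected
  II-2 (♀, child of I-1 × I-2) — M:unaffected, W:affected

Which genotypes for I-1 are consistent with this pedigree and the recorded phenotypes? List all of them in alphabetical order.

M/I-1 un ·: MM|Mm
M/I-2 un ·: MM|Mm
M/II-1 un I-1×I-2: MM|Mm
M/II-2 un I-1×I-2: MM|Mm
⇒ M over [I-1,I-2,II-1,II-2]: 13 consistent
W/I-1 ? ·: Ww|ww
W/I-2 aff ·: ww
W/II-1 aff I-1×I-2: ww
W/II-2 aff I-1×I-2: ww
⇒ W over [I-1,I-2,II-1,II-2]: 2 consistent

I-1 ∈ {MM Ww, MM ww, Mm Ww, Mm ww}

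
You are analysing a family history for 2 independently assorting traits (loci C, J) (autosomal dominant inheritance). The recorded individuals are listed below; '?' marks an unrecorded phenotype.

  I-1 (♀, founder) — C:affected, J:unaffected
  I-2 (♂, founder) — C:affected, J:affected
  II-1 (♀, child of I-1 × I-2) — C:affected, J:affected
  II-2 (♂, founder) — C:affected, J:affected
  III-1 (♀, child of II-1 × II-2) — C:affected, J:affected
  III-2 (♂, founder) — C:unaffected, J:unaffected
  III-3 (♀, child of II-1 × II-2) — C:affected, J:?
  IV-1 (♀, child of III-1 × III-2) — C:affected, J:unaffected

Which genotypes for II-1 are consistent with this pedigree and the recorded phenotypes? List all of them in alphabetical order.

C/I-1 aff ·: Cc|CC
C/I-2 aff ·: Cc|CC
C/II-1 aff I-1×I-2: Cc|CC
C/II-2 aff ·: Cc|CC
C/III-1 aff II-1×II-2: Cc|CC
C/III-2 un ·: cc
C/III-3 aff II-1×II-2: Cc|CC
C/IV-1 aff III-1×III-2: Cc
⇒ C over [I-1,I-2,II-1,II-2,III-1,III-2,III-3,IV-1]: 44 consistent
J/I-1 un ·: jj
J/I-2 aff ·: Jj|JJ
J/II-1 aff I-1×I-2: Jj
J/II-2 aff ·: Jj|JJ
J/III-1 aff II-1×II-2: Jj
J/III-2 un ·: jj
J/III-3 ? II-1×II-2: jj|Jj|JJ
J/IV-1 un III-1×III-2: jj
⇒ J over [I-1,I-2,II-1,II-2,III-1,III-2,III-3,IV-1]: 10 consistent

II-1 ∈ {CC Jj, Cc Jj}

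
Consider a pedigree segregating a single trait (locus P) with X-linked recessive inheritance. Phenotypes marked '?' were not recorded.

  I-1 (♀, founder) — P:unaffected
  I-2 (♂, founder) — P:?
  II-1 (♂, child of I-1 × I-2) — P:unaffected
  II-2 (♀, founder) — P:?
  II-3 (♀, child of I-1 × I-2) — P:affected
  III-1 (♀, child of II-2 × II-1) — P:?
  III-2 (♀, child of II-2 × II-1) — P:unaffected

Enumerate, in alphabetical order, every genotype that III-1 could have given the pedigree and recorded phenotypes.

P/I-1 un ·: X^PX^p
P/I-2 ? ·: X^pY
P/II-1 un I-1×I-2: X^PY
P/II-2 ? ·: X^PX^P|X^PX^p|X^pX^p
P/II-3 aff I-1×I-2: X^pX^p
P/III-1 ? II-2×II-1: X^PX^P|X^PX^p
P/III-2 un II-2×II-1: X^PX^P|X^PX^p
⇒ P over [I-1,I-2,II-1,II-2,II-3,III-1,III-2]: 6 consistent

III-1 ∈ {X^PX^P, X^PX^p}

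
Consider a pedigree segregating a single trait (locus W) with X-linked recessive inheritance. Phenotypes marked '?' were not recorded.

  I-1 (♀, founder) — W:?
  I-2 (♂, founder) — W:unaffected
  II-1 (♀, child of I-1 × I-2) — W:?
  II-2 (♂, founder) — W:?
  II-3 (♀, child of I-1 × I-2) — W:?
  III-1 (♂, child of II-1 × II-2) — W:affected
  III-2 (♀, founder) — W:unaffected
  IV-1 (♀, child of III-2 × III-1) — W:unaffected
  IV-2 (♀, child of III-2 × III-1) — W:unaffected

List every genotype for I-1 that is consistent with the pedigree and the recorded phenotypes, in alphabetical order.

I-1 ∈ {X^WX^w, X^wX^w}

W/I-1 ? ·: X^WX^w|X^wX^w
W/I-2 un ·: X^WY
W/II-1 ? I-1×I-2: X^WX^w
W/II-2 ? ·: X^WY|X^wY
W/II-3 ? I-1×I-2: X^WX^W|X^WX^w
W/III-1 aff II-1×II-2: X^wY
W/III-2 un ·: X^WX^W|X^WX^w
W/IV-1 un III-2×III-1: X^WX^w
W/IV-2 un III-2×III-1: X^WX^w
⇒ W over [I-1,I-2,II-1,II-2,II-3,III-1,III-2,IV-1,IV-2]: 12 consistent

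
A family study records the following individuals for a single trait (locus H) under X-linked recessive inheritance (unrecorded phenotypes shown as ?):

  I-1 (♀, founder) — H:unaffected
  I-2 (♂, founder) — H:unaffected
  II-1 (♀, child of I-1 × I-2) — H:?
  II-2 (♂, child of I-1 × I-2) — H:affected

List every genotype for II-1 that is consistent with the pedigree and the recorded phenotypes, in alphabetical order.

II-1 ∈ {X^HX^H, X^HX^h}

H/I-1 un ·: X^HX^h
H/I-2 un ·: X^HY
H/II-1 ? I-1×I-2: X^HX^H|X^HX^h
H/II-2 aff I-1×I-2: X^hY
⇒ H over [I-1,I-2,II-1,II-2]: 2 consistent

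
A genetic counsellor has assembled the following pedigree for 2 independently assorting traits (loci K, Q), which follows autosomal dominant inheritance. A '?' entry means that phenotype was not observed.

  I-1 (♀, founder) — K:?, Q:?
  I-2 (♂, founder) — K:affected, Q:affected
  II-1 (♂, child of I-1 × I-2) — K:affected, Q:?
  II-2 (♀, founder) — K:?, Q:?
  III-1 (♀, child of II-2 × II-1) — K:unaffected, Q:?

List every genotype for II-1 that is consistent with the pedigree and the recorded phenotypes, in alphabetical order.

II-1 ∈ {Kk QQ, Kk Qq, Kk qq}

K/I-1 ? ·: kk|Kk|KK
K/I-2 aff ·: Kk|KK
K/II-1 aff I-1×I-2: Kk
K/II-2 ? ·: kk|Kk
K/III-1 un II-2×II-1: kk
⇒ K over [I-1,I-2,II-1,II-2,III-1]: 10 consistent
Q/I-1 ? ·: qq|Qq|QQ
Q/I-2 aff ·: Qq|QQ
Q/II-1 ? I-1×I-2: qq|Qq|QQ
Q/II-2 ? ·: qq|Qq|QQ
Q/III-1 ? II-2×II-1: qq|Qq|QQ
⇒ Q over [I-1,I-2,II-1,II-2,III-1]: 59 consistent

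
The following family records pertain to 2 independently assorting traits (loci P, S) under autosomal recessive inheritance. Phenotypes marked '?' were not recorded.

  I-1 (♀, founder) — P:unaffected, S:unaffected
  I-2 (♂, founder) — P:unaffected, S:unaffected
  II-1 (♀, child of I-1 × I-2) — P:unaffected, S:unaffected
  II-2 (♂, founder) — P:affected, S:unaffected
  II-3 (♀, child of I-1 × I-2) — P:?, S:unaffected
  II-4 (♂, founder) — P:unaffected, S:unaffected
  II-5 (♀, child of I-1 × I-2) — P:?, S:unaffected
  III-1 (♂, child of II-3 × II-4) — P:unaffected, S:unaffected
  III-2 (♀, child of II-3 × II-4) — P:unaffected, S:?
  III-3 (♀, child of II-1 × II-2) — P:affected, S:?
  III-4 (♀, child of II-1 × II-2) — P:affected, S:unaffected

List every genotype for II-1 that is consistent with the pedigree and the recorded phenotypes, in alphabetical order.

P/I-1 un ·: PP|Pp
P/I-2 un ·: PP|Pp
P/II-1 un I-1×I-2: Pp
P/II-2 aff ·: pp
P/II-3 ? I-1×I-2: PP|Pp|pp
P/II-4 un ·: PP|Pp
P/II-5 ? I-1×I-2: PP|Pp|pp
P/III-1 un II-3×II-4: PP|Pp
P/III-2 un II-3×II-4: PP|Pp
P/III-3 aff II-1×II-2: pp
P/III-4 aff II-1×II-2: pp
⇒ P over [I-1,I-2,II-1,II-2,II-3,II-4,II-5,III-1,III-2,III-3,III-4]: 97 consistent
S/I-1 un ·: SS|Ss
S/I-2 un ·: SS|Ss
S/II-1 un I-1×I-2: SS|Ss
S/II-2 un ·: SS|Ss
S/II-3 un I-1×I-2: SS|Ss
S/II-4 un ·: SS|Ss
S/II-5 un I-1×I-2: SS|Ss
S/III-1 un II-3×II-4: SS|Ss
S/III-2 ? II-3×II-4: SS|Ss|ss
S/III-3 ? II-1×II-2: SS|Ss|ss
S/III-4 un II-1×II-2: SS|Ss
⇒ S over [I-1,I-2,II-1,II-2,II-3,II-4,II-5,III-1,III-2,III-3,III-4]: 1375 consistent

II-1 ∈ {Pp SS, Pp Ss}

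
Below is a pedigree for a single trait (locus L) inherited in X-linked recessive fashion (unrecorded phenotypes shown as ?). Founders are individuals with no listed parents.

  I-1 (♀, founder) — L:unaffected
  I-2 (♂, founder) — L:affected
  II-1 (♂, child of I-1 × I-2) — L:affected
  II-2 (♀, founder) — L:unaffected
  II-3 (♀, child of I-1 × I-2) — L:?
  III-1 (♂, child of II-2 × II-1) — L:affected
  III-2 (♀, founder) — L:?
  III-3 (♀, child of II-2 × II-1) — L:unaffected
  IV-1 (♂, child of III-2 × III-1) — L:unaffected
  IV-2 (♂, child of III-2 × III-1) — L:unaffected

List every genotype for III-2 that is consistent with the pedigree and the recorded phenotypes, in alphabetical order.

III-2 ∈ {X^LX^L, X^LX^l}

L/I-1 un ·: X^LX^l
L/I-2 aff ·: X^lY
L/II-1 aff I-1×I-2: X^lY
L/II-2 un ·: X^LX^l
L/II-3 ? I-1×I-2: X^LX^l|X^lX^l
L/III-1 aff II-2×II-1: X^lY
L/III-2 ? ·: X^LX^L|X^LX^l
L/III-3 un II-2×II-1: X^LX^l
L/IV-1 un III-2×III-1: X^LY
L/IV-2 un III-2×III-1: X^LY
⇒ L over [I-1,I-2,II-1,II-2,II-3,III-1,III-2,III-3,IV-1,IV-2]: 4 consistent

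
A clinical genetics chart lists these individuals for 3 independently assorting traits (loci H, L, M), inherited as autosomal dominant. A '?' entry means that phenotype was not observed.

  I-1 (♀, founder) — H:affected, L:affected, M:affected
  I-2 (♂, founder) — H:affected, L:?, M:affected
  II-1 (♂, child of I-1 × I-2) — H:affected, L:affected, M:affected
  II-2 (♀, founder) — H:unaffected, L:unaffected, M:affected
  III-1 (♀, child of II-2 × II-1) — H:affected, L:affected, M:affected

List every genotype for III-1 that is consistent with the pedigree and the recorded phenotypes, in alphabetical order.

H/I-1 aff ·: Hh|HH
H/I-2 aff ·: Hh|HH
H/II-1 aff I-1×I-2: Hh|HH
H/II-2 un ·: hh
H/III-1 aff II-2×II-1: Hh
⇒ H over [I-1,I-2,II-1,II-2,III-1]: 7 consistent
L/I-1 aff ·: Ll|LL
L/I-2 ? ·: ll|Ll|LL
L/II-1 aff I-1×I-2: Ll|LL
L/II-2 un ·: ll
L/III-1 aff II-2×II-1: Ll
⇒ L over [I-1,I-2,II-1,II-2,III-1]: 9 consistent
M/I-1 aff ·: Mm|MM
M/I-2 aff ·: Mm|MM
M/II-1 aff I-1×I-2: Mm|MM
M/II-2 aff ·: Mm|MM
M/III-1 aff II-2×II-1: Mm|MM
⇒ M over [I-1,I-2,II-1,II-2,III-1]: 24 consistent

III-1 ∈ {Hh Ll MM, Hh Ll Mm}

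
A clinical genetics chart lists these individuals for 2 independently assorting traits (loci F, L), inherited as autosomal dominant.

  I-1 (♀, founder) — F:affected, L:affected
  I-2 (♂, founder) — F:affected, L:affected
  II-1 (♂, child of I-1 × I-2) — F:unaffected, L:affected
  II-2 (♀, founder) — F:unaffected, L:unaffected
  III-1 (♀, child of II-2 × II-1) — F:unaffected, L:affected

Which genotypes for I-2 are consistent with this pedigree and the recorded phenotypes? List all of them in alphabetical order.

F/I-1 aff ·: Ff
F/I-2 aff ·: Ff
F/II-1 un I-1×I-2: ff
F/II-2 un ·: ff
F/III-1 un II-2×II-1: ff
⇒ F over [I-1,I-2,II-1,II-2,III-1]: 1 consistent
L/I-1 aff ·: Ll|LL
L/I-2 aff ·: Ll|LL
L/II-1 aff I-1×I-2: Ll|LL
L/II-2 un ·: ll
L/III-1 aff II-2×II-1: Ll
⇒ L over [I-1,I-2,II-1,II-2,III-1]: 7 consistent

I-2 ∈ {Ff LL, Ff Ll}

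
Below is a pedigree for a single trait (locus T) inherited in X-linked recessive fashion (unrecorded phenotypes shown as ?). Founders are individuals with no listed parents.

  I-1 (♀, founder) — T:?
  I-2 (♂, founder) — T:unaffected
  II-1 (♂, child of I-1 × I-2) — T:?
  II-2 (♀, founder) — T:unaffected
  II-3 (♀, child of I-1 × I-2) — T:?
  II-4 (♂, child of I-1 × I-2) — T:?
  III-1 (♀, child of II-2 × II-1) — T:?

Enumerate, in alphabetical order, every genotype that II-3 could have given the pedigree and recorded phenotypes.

II-3 ∈ {X^TX^T, X^TX^t}

T/I-1 ? ·: X^TX^T|X^TX^t|X^tX^t
T/I-2 un ·: X^TY
T/II-1 ? I-1×I-2: X^TY|X^tY
T/II-2 un ·: X^TX^T|X^TX^t
T/II-3 ? I-1×I-2: X^TX^T|X^TX^t
T/II-4 ? I-1×I-2: X^TY|X^tY
T/III-1 ? II-2×II-1: X^TX^T|X^TX^t|X^tX^t
⇒ T over [I-1,I-2,II-1,II-2,II-3,II-4,III-1]: 30 consistent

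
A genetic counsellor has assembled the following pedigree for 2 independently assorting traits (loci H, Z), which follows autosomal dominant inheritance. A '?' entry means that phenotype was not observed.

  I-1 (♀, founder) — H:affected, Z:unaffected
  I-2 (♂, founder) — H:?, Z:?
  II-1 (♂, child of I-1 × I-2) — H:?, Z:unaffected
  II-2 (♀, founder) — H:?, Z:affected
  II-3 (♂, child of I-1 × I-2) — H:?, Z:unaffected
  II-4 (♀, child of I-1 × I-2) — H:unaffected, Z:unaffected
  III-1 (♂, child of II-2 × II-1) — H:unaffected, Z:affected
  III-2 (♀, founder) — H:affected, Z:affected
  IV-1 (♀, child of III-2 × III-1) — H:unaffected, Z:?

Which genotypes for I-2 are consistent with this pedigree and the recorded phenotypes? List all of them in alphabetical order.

I-2 ∈ {Hh Zz, Hh zz, hh Zz, hh zz}

H/I-1 aff ·: Hh
H/I-2 ? ·: hh|Hh
H/II-1 ? I-1×I-2: hh|Hh
H/II-2 ? ·: hh|Hh
H/II-3 ? I-1×I-2: hh|Hh|HH
H/II-4 un I-1×I-2: hh
H/III-1 un II-2×II-1: hh
H/III-2 aff ·: Hh
H/IV-1 un III-2×III-1: hh
⇒ H over [I-1,I-2,II-1,II-2,II-3,II-4,III-1,III-2,IV-1]: 20 consistent
Z/I-1 un ·: zz
Z/I-2 ? ·: zz|Zz
Z/II-1 un I-1×I-2: zz
Z/II-2 aff ·: Zz|ZZ
Z/II-3 un I-1×I-2: zz
Z/II-4 un I-1×I-2: zz
Z/III-1 aff II-2×II-1: Zz
Z/III-2 aff ·: Zz|ZZ
Z/IV-1 ? III-2×III-1: zz|Zz|ZZ
⇒ Z over [I-1,I-2,II-1,II-2,II-3,II-4,III-1,III-2,IV-1]: 20 consistent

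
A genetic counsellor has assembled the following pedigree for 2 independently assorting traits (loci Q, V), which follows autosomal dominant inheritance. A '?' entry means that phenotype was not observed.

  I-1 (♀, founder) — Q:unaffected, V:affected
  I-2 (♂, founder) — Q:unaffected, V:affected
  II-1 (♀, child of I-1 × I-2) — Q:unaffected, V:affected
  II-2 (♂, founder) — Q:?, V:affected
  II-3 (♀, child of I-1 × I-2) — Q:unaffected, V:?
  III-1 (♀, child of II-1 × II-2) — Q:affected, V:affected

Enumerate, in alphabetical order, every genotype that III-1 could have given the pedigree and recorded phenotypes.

III-1 ∈ {Qq VV, Qq Vv}

Q/I-1 un ·: qq
Q/I-2 un ·: qq
Q/II-1 un I-1×I-2: qq
Q/II-2 ? ·: Qq|QQ
Q/II-3 un I-1×I-2: qq
Q/III-1 aff II-1×II-2: Qq
⇒ Q over [I-1,I-2,II-1,II-2,II-3,III-1]: 2 consistent
V/I-1 aff ·: Vv|VV
V/I-2 aff ·: Vv|VV
V/II-1 aff I-1×I-2: Vv|VV
V/II-2 aff ·: Vv|VV
V/II-3 ? I-1×I-2: vv|Vv|VV
V/III-1 aff II-1×II-2: Vv|VV
⇒ V over [I-1,I-2,II-1,II-2,II-3,III-1]: 52 consistent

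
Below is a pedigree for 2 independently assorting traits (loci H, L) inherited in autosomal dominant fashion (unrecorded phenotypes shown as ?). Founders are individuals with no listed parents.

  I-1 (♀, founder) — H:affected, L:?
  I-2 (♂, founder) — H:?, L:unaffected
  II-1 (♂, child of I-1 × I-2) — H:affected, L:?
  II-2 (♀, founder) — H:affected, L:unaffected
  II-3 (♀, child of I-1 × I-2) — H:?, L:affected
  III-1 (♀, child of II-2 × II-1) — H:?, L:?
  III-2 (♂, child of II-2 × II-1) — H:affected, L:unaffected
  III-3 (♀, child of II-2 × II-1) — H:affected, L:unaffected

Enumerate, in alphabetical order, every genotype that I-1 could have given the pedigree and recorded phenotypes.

I-1 ∈ {HH LL, HH Ll, Hh LL, Hh Ll}

H/I-1 aff ·: Hh|HH
H/I-2 ? ·: hh|Hh|HH
H/II-1 aff I-1×I-2: Hh|HH
H/II-2 aff ·: Hh|HH
H/II-3 ? I-1×I-2: hh|Hh|HH
H/III-1 ? II-2×II-1: hh|Hh|HH
H/III-2 aff II-2×II-1: Hh|HH
H/III-3 aff II-2×II-1: Hh|HH
⇒ H over [I-1,I-2,II-1,II-2,II-3,III-1,III-2,III-3]: 272 consistent
L/I-1 ? ·: Ll|LL
L/I-2 un ·: ll
L/II-1 ? I-1×I-2: ll|Ll
L/II-2 un ·: ll
L/II-3 aff I-1×I-2: Ll
L/III-1 ? II-2×II-1: ll|Ll
L/III-2 un II-2×II-1: ll
L/III-3 un II-2×II-1: ll
⇒ L over [I-1,I-2,II-1,II-2,II-3,III-1,III-2,III-3]: 5 consistent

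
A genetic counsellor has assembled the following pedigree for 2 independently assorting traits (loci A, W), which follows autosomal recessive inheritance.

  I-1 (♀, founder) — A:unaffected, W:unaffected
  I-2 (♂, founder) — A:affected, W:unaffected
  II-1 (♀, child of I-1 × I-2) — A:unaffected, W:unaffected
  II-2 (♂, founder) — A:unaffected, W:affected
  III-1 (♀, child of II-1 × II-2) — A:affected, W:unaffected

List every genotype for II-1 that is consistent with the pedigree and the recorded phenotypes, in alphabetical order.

A/I-1 un ·: AA|Aa
A/I-2 aff ·: aa
A/II-1 un I-1×I-2: Aa
A/II-2 un ·: Aa
A/III-1 aff II-1×II-2: aa
⇒ A over [I-1,I-2,II-1,II-2,III-1]: 2 consistent
W/I-1 un ·: WW|Ww
W/I-2 un ·: WW|Ww
W/II-1 un I-1×I-2: WW|Ww
W/II-2 aff ·: ww
W/III-1 un II-1×II-2: Ww
⇒ W over [I-1,I-2,II-1,II-2,III-1]: 7 consistent

II-1 ∈ {Aa WW, Aa Ww}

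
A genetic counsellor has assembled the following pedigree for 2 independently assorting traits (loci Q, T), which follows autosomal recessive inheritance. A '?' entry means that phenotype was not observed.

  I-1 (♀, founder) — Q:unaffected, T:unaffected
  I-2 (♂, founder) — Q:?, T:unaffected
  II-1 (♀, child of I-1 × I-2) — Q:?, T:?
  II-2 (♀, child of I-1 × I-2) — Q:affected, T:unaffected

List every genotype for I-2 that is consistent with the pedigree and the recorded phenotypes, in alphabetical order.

I-2 ∈ {Qq TT, Qq Tt, qq TT, qq Tt}

Q/I-1 un ·: Qq
Q/I-2 ? ·: Qq|qq
Q/II-1 ? I-1×I-2: QQ|Qq|qq
Q/II-2 aff I-1×I-2: qq
⇒ Q over [I-1,I-2,II-1,II-2]: 5 consistent
T/I-1 un ·: TT|Tt
T/I-2 un ·: TT|Tt
T/II-1 ? I-1×I-2: TT|Tt|tt
T/II-2 un I-1×I-2: TT|Tt
⇒ T over [I-1,I-2,II-1,II-2]: 15 consistent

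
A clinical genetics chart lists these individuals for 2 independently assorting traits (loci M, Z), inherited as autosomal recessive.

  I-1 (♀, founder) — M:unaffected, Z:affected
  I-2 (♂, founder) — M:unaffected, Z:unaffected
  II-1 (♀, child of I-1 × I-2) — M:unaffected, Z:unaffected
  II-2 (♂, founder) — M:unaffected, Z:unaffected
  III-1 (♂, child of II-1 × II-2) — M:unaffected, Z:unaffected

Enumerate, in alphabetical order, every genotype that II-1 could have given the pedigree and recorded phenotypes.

M/I-1 un ·: MM|Mm
M/I-2 un ·: MM|Mm
M/II-1 un I-1×I-2: MM|Mm
M/II-2 un ·: MM|Mm
M/III-1 un II-1×II-2: MM|Mm
⇒ M over [I-1,I-2,II-1,II-2,III-1]: 24 consistent
Z/I-1 aff ·: zz
Z/I-2 un ·: ZZ|Zz
Z/II-1 un I-1×I-2: Zz
Z/II-2 un ·: ZZ|Zz
Z/III-1 un II-1×II-2: ZZ|Zz
⇒ Z over [I-1,I-2,II-1,II-2,III-1]: 8 consistent

II-1 ∈ {MM Zz, Mm Zz}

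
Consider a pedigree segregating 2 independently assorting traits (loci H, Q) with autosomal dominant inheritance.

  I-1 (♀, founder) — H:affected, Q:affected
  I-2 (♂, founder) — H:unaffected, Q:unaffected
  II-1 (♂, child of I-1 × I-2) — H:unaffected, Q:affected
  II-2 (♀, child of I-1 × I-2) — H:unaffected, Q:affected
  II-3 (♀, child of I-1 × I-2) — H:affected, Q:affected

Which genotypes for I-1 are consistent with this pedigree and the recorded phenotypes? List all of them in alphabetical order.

I-1 ∈ {Hh QQ, Hh Qq}

H/I-1 aff ·: Hh
H/I-2 un ·: hh
H/II-1 un I-1×I-2: hh
H/II-2 un I-1×I-2: hh
H/II-3 aff I-1×I-2: Hh
⇒ H over [I-1,I-2,II-1,II-2,II-3]: 1 consistent
Q/I-1 aff ·: Qq|QQ
Q/I-2 un ·: qq
Q/II-1 aff I-1×I-2: Qq
Q/II-2 aff I-1×I-2: Qq
Q/II-3 aff I-1×I-2: Qq
⇒ Q over [I-1,I-2,II-1,II-2,II-3]: 2 consistent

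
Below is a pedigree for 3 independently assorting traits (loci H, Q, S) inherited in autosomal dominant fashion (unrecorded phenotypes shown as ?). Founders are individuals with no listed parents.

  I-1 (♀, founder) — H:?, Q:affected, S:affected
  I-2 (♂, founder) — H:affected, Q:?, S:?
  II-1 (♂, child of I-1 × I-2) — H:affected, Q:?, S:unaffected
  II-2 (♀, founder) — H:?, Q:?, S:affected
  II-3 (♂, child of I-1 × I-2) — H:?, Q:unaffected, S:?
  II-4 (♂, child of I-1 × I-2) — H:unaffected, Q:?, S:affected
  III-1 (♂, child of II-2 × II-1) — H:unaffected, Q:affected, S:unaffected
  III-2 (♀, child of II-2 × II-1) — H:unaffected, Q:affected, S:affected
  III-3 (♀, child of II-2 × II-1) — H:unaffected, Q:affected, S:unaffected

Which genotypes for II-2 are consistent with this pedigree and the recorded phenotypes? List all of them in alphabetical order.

H/I-1 ? ·: hh|Hh
H/I-2 aff ·: Hh
H/II-1 aff I-1×I-2: Hh
H/II-2 ? ·: hh|Hh
H/II-3 ? I-1×I-2: hh|Hh|HH
H/II-4 un I-1×I-2: hh
H/III-1 un II-2×II-1: hh
H/III-2 un II-2×II-1: hh
H/III-3 un II-2×II-1: hh
⇒ H over [I-1,I-2,II-1,II-2,II-3,II-4,III-1,III-2,III-3]: 10 consistent
Q/I-1 aff ·: Qq
Q/I-2 ? ·: qq|Qq
Q/II-1 ? I-1×I-2: qq|Qq|QQ
Q/II-2 ? ·: qq|Qq|QQ
Q/II-3 un I-1×I-2: qq
Q/II-4 ? I-1×I-2: qq|Qq|QQ
Q/III-1 aff II-2×II-1: Qq|QQ
Q/III-2 aff II-2×II-1: Qq|QQ
Q/III-3 aff II-2×II-1: Qq|QQ
⇒ Q over [I-1,I-2,II-1,II-2,II-3,II-4,III-1,III-2,III-3]: 125 consistent
S/I-1 aff ·: Ss
S/I-2 ? ·: ss|Ss
S/II-1 un I-1×I-2: ss
S/II-2 aff ·: Ss
S/II-3 ? I-1×I-2: ss|Ss|SS
S/II-4 aff I-1×I-2: Ss|SS
S/III-1 un II-2×II-1: ss
S/III-2 aff II-2×II-1: Ss
S/III-3 un II-2×II-1: ss
⇒ S over [I-1,I-2,II-1,II-2,II-3,II-4,III-1,III-2,III-3]: 8 consistent

II-2 ∈ {Hh QQ Ss, Hh Qq Ss, Hh qq Ss, hh QQ Ss, hh Qq Ss, hh qq Ss}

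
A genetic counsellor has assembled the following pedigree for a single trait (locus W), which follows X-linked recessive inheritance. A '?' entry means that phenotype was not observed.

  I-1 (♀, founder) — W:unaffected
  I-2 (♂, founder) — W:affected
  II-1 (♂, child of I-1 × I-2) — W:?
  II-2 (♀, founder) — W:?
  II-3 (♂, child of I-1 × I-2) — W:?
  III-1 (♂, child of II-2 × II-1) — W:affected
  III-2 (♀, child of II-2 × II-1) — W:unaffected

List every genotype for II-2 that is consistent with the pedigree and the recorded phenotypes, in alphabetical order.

W/I-1 un ·: X^WX^W|X^WX^w
W/I-2 aff ·: X^wY
W/II-1 ? I-1×I-2: X^WY|X^wY
W/II-2 ? ·: X^WX^w|X^wX^w
W/II-3 ? I-1×I-2: X^WY|X^wY
W/III-1 aff II-2×II-1: X^wY
W/III-2 un II-2×II-1: X^WX^W|X^WX^w
⇒ W over [I-1,I-2,II-1,II-2,II-3,III-1,III-2]: 11 consistent

II-2 ∈ {X^WX^w, X^wX^w}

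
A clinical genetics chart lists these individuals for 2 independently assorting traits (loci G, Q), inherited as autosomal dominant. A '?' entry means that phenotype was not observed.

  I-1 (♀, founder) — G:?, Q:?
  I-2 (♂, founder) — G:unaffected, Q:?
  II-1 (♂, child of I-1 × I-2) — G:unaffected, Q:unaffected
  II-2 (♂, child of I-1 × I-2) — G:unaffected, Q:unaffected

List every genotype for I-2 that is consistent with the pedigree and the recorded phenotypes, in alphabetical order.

I-2 ∈ {gg Qq, gg qq}

G/I-1 ? ·: gg|Gg
G/I-2 un ·: gg
G/II-1 un I-1×I-2: gg
G/II-2 un I-1×I-2: gg
⇒ G over [I-1,I-2,II-1,II-2]: 2 consistent
Q/I-1 ? ·: qq|Qq
Q/I-2 ? ·: qq|Qq
Q/II-1 un I-1×I-2: qq
Q/II-2 un I-1×I-2: qq
⇒ Q over [I-1,I-2,II-1,II-2]: 4 consistent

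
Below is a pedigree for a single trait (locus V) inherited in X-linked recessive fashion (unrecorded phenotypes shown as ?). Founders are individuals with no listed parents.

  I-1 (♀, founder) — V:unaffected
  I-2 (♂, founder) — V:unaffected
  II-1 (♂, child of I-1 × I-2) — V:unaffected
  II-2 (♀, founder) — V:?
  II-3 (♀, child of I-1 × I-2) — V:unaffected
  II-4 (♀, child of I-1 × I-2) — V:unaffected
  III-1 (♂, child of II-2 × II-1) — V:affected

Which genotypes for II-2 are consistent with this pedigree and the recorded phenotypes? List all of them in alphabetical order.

V/I-1 un ·: X^VX^V|X^VX^v
V/I-2 un ·: X^VY
V/II-1 un I-1×I-2: X^VY
V/II-2 ? ·: X^VX^v|X^vX^v
V/II-3 un I-1×I-2: X^VX^V|X^VX^v
V/II-4 un I-1×I-2: X^VX^V|X^VX^v
V/III-1 aff II-2×II-1: X^vY
⇒ V over [I-1,I-2,II-1,II-2,II-3,II-4,III-1]: 10 consistent

II-2 ∈ {X^VX^v, X^vX^v}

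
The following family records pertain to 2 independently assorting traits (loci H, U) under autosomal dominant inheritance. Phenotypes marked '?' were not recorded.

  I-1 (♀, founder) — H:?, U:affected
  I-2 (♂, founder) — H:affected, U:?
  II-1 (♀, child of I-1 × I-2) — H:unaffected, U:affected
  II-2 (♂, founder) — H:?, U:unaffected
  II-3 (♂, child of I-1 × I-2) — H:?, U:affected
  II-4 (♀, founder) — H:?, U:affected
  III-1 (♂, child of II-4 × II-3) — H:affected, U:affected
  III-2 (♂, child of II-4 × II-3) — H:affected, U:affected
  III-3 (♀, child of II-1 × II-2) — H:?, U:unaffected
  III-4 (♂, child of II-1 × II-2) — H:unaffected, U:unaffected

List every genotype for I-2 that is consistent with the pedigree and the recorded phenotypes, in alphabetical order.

I-2 ∈ {Hh UU, Hh Uu, Hh uu}

H/I-1 ? ·: hh|Hh
H/I-2 aff ·: Hh
H/II-1 un I-1×I-2: hh
H/II-2 ? ·: hh|Hh
H/II-3 ? I-1×I-2: hh|Hh|HH
H/II-4 ? ·: hh|Hh|HH
H/III-1 aff II-4×II-3: Hh|HH
H/III-2 aff II-4×II-3: Hh|HH
H/III-3 ? II-1×II-2: hh|Hh
H/III-4 un II-1×II-2: hh
⇒ H over [I-1,I-2,II-1,II-2,II-3,II-4,III-1,III-2,III-3,III-4]: 84 consistent
U/I-1 aff ·: Uu|UU
U/I-2 ? ·: uu|Uu|UU
U/II-1 aff I-1×I-2: Uu
U/II-2 un ·: uu
U/II-3 aff I-1×I-2: Uu|UU
U/II-4 aff ·: Uu|UU
U/III-1 aff II-4×II-3: Uu|UU
U/III-2 aff II-4×II-3: Uu|UU
U/III-3 un II-1×II-2: uu
U/III-4 un II-1×II-2: uu
⇒ U over [I-1,I-2,II-1,II-2,II-3,II-4,III-1,III-2,III-3,III-4]: 55 consistent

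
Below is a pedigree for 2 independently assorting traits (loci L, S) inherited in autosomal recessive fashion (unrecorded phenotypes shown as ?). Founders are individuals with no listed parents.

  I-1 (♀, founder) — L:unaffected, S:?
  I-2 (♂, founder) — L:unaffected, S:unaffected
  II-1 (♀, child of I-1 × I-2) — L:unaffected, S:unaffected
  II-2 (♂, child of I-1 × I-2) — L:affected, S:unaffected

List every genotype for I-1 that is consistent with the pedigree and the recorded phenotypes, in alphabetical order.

I-1 ∈ {Ll SS, Ll Ss, Ll ss}

L/I-1 un ·: Ll
L/I-2 un ·: Ll
L/II-1 un I-1×I-2: LL|Ll
L/II-2 aff I-1×I-2: ll
⇒ L over [I-1,I-2,II-1,II-2]: 2 consistent
S/I-1 ? ·: SS|Ss|ss
S/I-2 un ·: SS|Ss
S/II-1 un I-1×I-2: SS|Ss
S/II-2 un I-1×I-2: SS|Ss
⇒ S over [I-1,I-2,II-1,II-2]: 15 consistent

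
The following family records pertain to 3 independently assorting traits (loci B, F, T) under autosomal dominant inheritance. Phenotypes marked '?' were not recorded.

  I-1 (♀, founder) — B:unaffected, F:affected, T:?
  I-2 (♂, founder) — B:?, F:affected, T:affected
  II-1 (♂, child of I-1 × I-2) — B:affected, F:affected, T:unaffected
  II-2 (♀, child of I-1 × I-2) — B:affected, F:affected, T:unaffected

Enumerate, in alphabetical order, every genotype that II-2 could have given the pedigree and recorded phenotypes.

II-2 ∈ {Bb FF tt, Bb Ff tt}

B/I-1 un ·: bb
B/I-2 ? ·: Bb|BB
B/II-1 aff I-1×I-2: Bb
B/II-2 aff I-1×I-2: Bb
⇒ B over [I-1,I-2,II-1,II-2]: 2 consistent
F/I-1 aff ·: Ff|FF
F/I-2 aff ·: Ff|FF
F/II-1 aff I-1×I-2: Ff|FF
F/II-2 aff I-1×I-2: Ff|FF
⇒ F over [I-1,I-2,II-1,II-2]: 13 consistent
T/I-1 ? ·: tt|Tt
T/I-2 aff ·: Tt
T/II-1 un I-1×I-2: tt
T/II-2 un I-1×I-2: tt
⇒ T over [I-1,I-2,II-1,II-2]: 2 consistent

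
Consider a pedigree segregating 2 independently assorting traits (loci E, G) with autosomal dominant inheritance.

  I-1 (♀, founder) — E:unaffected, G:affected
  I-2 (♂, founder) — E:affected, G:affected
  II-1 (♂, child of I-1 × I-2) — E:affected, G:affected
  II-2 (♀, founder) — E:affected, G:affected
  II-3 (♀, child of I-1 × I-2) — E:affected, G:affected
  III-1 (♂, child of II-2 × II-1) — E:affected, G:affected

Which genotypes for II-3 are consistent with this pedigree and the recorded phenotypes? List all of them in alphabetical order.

E/I-1 un ·: ee
E/I-2 aff ·: Ee|EE
E/II-1 aff I-1×I-2: Ee
E/II-2 aff ·: Ee|EE
E/II-3 aff I-1×I-2: Ee
E/III-1 aff II-2×II-1: Ee|EE
⇒ E over [I-1,I-2,II-1,II-2,II-3,III-1]: 8 consistent
G/I-1 aff ·: Gg|GG
G/I-2 aff ·: Gg|GG
G/II-1 aff I-1×I-2: Gg|GG
G/II-2 aff ·: Gg|GG
G/II-3 aff I-1×I-2: Gg|GG
G/III-1 aff II-2×II-1: Gg|GG
⇒ G over [I-1,I-2,II-1,II-2,II-3,III-1]: 45 consistent

II-3 ∈ {Ee GG, Ee Gg}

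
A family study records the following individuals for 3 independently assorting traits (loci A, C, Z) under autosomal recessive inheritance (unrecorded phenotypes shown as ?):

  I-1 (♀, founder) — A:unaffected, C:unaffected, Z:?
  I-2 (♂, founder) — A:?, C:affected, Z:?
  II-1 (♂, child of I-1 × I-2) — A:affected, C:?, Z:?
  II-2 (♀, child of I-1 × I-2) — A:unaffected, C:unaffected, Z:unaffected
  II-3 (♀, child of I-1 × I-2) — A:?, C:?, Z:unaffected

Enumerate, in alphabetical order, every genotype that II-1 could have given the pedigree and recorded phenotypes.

A/I-1 un ·: Aa
A/I-2 ? ·: Aa|aa
A/II-1 aff I-1×I-2: aa
A/II-2 un I-1×I-2: AA|Aa
A/II-3 ? I-1×I-2: AA|Aa|aa
⇒ A over [I-1,I-2,II-1,II-2,II-3]: 8 consistent
C/I-1 un ·: CC|Cc
C/I-2 aff ·: cc
C/II-1 ? I-1×I-2: Cc|cc
C/II-2 un I-1×I-2: Cc
C/II-3 ? I-1×I-2: Cc|cc
⇒ C over [I-1,I-2,II-1,II-2,II-3]: 5 consistent
Z/I-1 ? ·: ZZ|Zz|zz
Z/I-2 ? ·: ZZ|Zz|zz
Z/II-1 ? I-1×I-2: ZZ|Zz|zz
Z/II-2 un I-1×I-2: ZZ|Zz
Z/II-3 un I-1×I-2: ZZ|Zz
⇒ Z over [I-1,I-2,II-1,II-2,II-3]: 35 consistent

II-1 ∈ {aa Cc ZZ, aa Cc Zz, aa Cc zz, aa cc ZZ, aa cc Zz, aa cc zz}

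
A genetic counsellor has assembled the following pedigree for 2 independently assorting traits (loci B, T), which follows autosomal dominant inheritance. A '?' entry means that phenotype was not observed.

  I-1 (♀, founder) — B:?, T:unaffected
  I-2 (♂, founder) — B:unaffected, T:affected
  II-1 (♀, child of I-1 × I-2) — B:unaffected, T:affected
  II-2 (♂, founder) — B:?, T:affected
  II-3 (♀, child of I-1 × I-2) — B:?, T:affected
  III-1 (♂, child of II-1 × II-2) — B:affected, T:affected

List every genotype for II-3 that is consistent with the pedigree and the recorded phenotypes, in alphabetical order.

II-3 ∈ {Bb Tt, bb Tt}

B/I-1 ? ·: bb|Bb
B/I-2 un ·: bb
B/II-1 un I-1×I-2: bb
B/II-2 ? ·: Bb|BB
B/II-3 ? I-1×I-2: bb|Bb
B/III-1 aff II-1×II-2: Bb
⇒ B over [I-1,I-2,II-1,II-2,II-3,III-1]: 6 consistent
T/I-1 un ·: tt
T/I-2 aff ·: Tt|TT
T/II-1 aff I-1×I-2: Tt
T/II-2 aff ·: Tt|TT
T/II-3 aff I-1×I-2: Tt
T/III-1 aff II-1×II-2: Tt|TT
⇒ T over [I-1,I-2,II-1,II-2,II-3,III-1]: 8 consistent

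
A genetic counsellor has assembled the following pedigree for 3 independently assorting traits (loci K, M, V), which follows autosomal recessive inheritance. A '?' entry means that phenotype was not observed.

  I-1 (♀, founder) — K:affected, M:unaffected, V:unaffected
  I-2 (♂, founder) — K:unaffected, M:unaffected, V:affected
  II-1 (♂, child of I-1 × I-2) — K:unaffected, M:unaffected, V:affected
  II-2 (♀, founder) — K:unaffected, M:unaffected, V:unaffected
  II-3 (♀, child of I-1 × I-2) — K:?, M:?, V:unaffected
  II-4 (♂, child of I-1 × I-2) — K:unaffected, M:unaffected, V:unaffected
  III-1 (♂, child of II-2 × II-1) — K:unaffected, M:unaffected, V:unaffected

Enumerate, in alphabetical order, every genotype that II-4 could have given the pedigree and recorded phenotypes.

K/I-1 aff ·: kk
K/I-2 un ·: KK|Kk
K/II-1 un I-1×I-2: Kk
K/II-2 un ·: KK|Kk
K/II-3 ? I-1×I-2: Kk|kk
K/II-4 un I-1×I-2: Kk
K/III-1 un II-2×II-1: KK|Kk
⇒ K over [I-1,I-2,II-1,II-2,II-3,II-4,III-1]: 12 consistent
M/I-1 un ·: MM|Mm
M/I-2 un ·: MM|Mm
M/II-1 un I-1×I-2: MM|Mm
M/II-2 un ·: MM|Mm
M/II-3 ? I-1×I-2: MM|Mm|mm
M/II-4 un I-1×I-2: MM|Mm
M/III-1 un II-2×II-1: MM|Mm
⇒ M over [I-1,I-2,II-1,II-2,II-3,II-4,III-1]: 101 consistent
V/I-1 un ·: Vv
V/I-2 aff ·: vv
V/II-1 aff I-1×I-2: vv
V/II-2 un ·: VV|Vv
V/II-3 un I-1×I-2: Vv
V/II-4 un I-1×I-2: Vv
V/III-1 un II-2×II-1: Vv
⇒ V over [I-1,I-2,II-1,II-2,II-3,II-4,III-1]: 2 consistent

II-4 ∈ {Kk MM Vv, Kk Mm Vv}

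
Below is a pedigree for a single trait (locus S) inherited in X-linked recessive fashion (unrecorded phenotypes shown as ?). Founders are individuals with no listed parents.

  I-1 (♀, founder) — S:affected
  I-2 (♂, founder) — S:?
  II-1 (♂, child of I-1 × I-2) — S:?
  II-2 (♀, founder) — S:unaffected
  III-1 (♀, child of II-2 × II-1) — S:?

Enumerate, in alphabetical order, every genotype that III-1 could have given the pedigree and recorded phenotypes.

III-1 ∈ {X^SX^s, X^sX^s}

S/I-1 aff ·: X^sX^s
S/I-2 ? ·: X^SY|X^sY
S/II-1 ? I-1×I-2: X^sY
S/II-2 un ·: X^SX^S|X^SX^s
S/III-1 ? II-2×II-1: X^SX^s|X^sX^s
⇒ S over [I-1,I-2,II-1,II-2,III-1]: 6 consistent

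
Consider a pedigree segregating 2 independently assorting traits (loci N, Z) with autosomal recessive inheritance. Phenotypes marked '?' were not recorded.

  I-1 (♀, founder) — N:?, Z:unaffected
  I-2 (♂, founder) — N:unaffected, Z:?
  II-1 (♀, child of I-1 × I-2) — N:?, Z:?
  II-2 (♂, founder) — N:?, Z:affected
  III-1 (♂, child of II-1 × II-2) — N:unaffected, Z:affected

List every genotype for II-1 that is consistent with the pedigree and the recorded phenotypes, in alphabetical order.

N/I-1 ? ·: NN|Nn|nn
N/I-2 un ·: NN|Nn
N/II-1 ? I-1×I-2: NN|Nn|nn
N/II-2 ? ·: NN|Nn|nn
N/III-1 un II-1×II-2: NN|Nn
⇒ N over [I-1,I-2,II-1,II-2,III-1]: 45 consistent
Z/I-1 un ·: ZZ|Zz
Z/I-2 ? ·: ZZ|Zz|zz
Z/II-1 ? I-1×I-2: Zz|zz
Z/II-2 aff ·: zz
Z/III-1 aff II-1×II-2: zz
⇒ Z over [I-1,I-2,II-1,II-2,III-1]: 7 consistent

II-1 ∈ {NN Zz, NN zz, Nn Zz, Nn zz, nn Zz, nn zz}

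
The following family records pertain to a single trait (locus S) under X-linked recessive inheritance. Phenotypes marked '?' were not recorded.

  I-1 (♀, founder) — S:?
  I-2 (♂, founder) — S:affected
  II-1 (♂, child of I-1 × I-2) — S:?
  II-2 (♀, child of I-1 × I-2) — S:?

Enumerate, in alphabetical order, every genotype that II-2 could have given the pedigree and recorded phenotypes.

S/I-1 ? ·: X^SX^S|X^SX^s|X^sX^s
S/I-2 aff ·: X^sY
S/II-1 ? I-1×I-2: X^SY|X^sY
S/II-2 ? I-1×I-2: X^SX^s|X^sX^s
⇒ S over [I-1,I-2,II-1,II-2]: 6 consistent

II-2 ∈ {X^SX^s, X^sX^s}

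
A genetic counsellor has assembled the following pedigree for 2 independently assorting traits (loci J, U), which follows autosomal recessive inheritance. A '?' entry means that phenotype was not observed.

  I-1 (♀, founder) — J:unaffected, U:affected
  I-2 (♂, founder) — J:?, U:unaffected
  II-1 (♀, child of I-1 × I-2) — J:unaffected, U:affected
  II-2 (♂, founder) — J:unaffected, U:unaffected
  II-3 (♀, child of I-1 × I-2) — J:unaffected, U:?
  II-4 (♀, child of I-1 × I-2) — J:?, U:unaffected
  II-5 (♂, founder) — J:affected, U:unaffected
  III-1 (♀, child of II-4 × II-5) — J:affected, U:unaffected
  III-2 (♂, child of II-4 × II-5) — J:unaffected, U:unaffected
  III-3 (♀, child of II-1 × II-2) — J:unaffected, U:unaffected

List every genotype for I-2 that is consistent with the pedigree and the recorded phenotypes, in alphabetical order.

I-2 ∈ {JJ Uu, Jj Uu, jj Uu}

J/I-1 un ·: JJ|Jj
J/I-2 ? ·: JJ|Jj|jj
J/II-1 un I-1×I-2: JJ|Jj
J/II-2 un ·: JJ|Jj
J/II-3 un I-1×I-2: JJ|Jj
J/II-4 ? I-1×I-2: Jj
J/II-5 aff ·: jj
J/III-1 aff II-4×II-5: jj
J/III-2 un II-4×II-5: Jj
J/III-3 un II-1×II-2: JJ|Jj
⇒ J over [I-1,I-2,II-1,II-2,II-3,II-4,II-5,III-1,III-2,III-3]: 50 consistent
U/I-1 aff ·: uu
U/I-2 un ·: Uu
U/II-1 aff I-1×I-2: uu
U/II-2 un ·: UU|Uu
U/II-3 ? I-1×I-2: Uu|uu
U/II-4 un I-1×I-2: Uu
U/II-5 un ·: UU|Uu
U/III-1 un II-4×II-5: UU|Uu
U/III-2 un II-4×II-5: UU|Uu
U/III-3 un II-1×II-2: Uu
⇒ U over [I-1,I-2,II-1,II-2,II-3,II-4,II-5,III-1,III-2,III-3]: 32 consistent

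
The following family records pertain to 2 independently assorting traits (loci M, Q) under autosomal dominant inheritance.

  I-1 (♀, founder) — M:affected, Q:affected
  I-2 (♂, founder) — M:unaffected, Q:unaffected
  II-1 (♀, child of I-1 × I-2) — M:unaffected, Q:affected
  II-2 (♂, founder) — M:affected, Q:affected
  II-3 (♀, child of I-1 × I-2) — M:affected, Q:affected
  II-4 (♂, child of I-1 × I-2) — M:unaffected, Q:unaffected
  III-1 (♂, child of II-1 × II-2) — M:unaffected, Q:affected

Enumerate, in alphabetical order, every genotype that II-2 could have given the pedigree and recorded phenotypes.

M/I-1 aff ·: Mm
M/I-2 un ·: mm
M/II-1 un I-1×I-2: mm
M/II-2 aff ·: Mm
M/II-3 aff I-1×I-2: Mm
M/II-4 un I-1×I-2: mm
M/III-1 un II-1×II-2: mm
⇒ M over [I-1,I-2,II-1,II-2,II-3,II-4,III-1]: 1 consistent
Q/I-1 aff ·: Qq
Q/I-2 un ·: qq
Q/II-1 aff I-1×I-2: Qq
Q/II-2 aff ·: Qq|QQ
Q/II-3 aff I-1×I-2: Qq
Q/II-4 un I-1×I-2: qq
Q/III-1 aff II-1×II-2: Qq|QQ
⇒ Q over [I-1,I-2,II-1,II-2,II-3,II-4,III-1]: 4 consistent

II-2 ∈ {Mm QQ, Mm Qq}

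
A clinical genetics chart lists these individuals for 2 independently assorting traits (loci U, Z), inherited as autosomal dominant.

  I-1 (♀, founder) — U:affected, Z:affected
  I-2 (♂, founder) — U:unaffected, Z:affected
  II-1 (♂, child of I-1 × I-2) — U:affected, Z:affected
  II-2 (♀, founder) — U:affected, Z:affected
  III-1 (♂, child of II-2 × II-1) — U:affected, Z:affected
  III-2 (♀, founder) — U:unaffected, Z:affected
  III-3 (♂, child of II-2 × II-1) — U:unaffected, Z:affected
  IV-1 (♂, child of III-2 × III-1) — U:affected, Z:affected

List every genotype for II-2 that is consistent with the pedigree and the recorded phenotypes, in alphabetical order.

U/I-1 aff ·: Uu|UU
U/I-2 un ·: uu
U/II-1 aff I-1×I-2: Uu
U/II-2 aff ·: Uu
U/III-1 aff II-2×II-1: Uu|UU
U/III-2 un ·: uu
U/III-3 un II-2×II-1: uu
U/IV-1 aff III-2×III-1: Uu
⇒ U over [I-1,I-2,II-1,II-2,III-1,III-2,III-3,IV-1]: 4 consistent
Z/I-1 aff ·: Zz|ZZ
Z/I-2 aff ·: Zz|ZZ
Z/II-1 aff I-1×I-2: Zz|ZZ
Z/II-2 aff ·: Zz|ZZ
Z/III-1 aff II-2×II-1: Zz|ZZ
Z/III-2 aff ·: Zz|ZZ
Z/III-3 aff II-2×II-1: Zz|ZZ
Z/IV-1 aff III-2×III-1: Zz|ZZ
⇒ Z over [I-1,I-2,II-1,II-2,III-1,III-2,III-3,IV-1]: 152 consistent

II-2 ∈ {Uu ZZ, Uu Zz}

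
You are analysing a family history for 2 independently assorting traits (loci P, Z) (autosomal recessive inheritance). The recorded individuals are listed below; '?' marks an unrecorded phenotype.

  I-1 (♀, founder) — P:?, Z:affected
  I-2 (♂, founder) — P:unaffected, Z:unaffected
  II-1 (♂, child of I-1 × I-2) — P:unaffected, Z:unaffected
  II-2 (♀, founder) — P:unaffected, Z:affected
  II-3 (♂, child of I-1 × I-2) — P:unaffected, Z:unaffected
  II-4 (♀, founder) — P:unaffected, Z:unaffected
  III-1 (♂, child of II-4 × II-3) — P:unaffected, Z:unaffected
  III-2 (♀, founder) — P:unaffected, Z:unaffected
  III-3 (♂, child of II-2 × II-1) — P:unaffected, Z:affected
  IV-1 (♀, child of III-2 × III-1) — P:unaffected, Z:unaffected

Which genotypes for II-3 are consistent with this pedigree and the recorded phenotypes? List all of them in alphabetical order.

P/I-1 ? ·: PP|Pp|pp
P/I-2 un ·: PP|Pp
P/II-1 un I-1×I-2: PP|Pp
P/II-2 un ·: PP|Pp
P/II-3 un I-1×I-2: PP|Pp
P/II-4 un ·: PP|Pp
P/III-1 un II-4×II-3: PP|Pp
P/III-2 un ·: PP|Pp
P/III-3 un II-2×II-1: PP|Pp
P/IV-1 un III-2×III-1: PP|Pp
⇒ P over [I-1,I-2,II-1,II-2,II-3,II-4,III-1,III-2,III-3,IV-1]: 646 consistent
Z/I-1 aff ·: zz
Z/I-2 un ·: ZZ|Zz
Z/II-1 un I-1×I-2: Zz
Z/II-2 aff ·: zz
Z/II-3 un I-1×I-2: Zz
Z/II-4 un ·: ZZ|Zz
Z/III-1 un II-4×II-3: ZZ|Zz
Z/III-2 un ·: ZZ|Zz
Z/III-3 aff II-2×II-1: zz
Z/IV-1 un III-2×III-1: ZZ|Zz
⇒ Z over [I-1,I-2,II-1,II-2,II-3,II-4,III-1,III-2,III-3,IV-1]: 28 consistent

II-3 ∈ {PP Zz, Pp Zz}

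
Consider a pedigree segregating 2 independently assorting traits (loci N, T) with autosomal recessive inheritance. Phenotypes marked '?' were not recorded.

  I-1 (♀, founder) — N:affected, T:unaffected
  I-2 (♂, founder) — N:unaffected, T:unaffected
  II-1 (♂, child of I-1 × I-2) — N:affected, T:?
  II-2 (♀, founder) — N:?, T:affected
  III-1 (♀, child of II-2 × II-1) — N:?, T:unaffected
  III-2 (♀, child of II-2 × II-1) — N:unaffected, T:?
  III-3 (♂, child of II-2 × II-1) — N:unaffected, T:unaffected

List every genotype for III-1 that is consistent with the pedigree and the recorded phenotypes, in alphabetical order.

III-1 ∈ {Nn Tt, nn Tt}

N/I-1 aff ·: nn
N/I-2 un ·: Nn
N/II-1 aff I-1×I-2: nn
N/II-2 ? ·: NN|Nn
N/III-1 ? II-2×II-1: Nn|nn
N/III-2 un II-2×II-1: Nn
N/III-3 un II-2×II-1: Nn
⇒ N over [I-1,I-2,II-1,II-2,III-1,III-2,III-3]: 3 consistent
T/I-1 un ·: TT|Tt
T/I-2 un ·: TT|Tt
T/II-1 ? I-1×I-2: TT|Tt
T/II-2 aff ·: tt
T/III-1 un II-2×II-1: Tt
T/III-2 ? II-2×II-1: Tt|tt
T/III-3 un II-2×II-1: Tt
⇒ T over [I-1,I-2,II-1,II-2,III-1,III-2,III-3]: 10 consistent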